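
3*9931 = 29793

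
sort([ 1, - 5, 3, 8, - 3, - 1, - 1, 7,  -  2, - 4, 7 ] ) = [ - 5, - 4,  -  3, - 2,-1, - 1, 1, 3, 7,7, 8]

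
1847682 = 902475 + 945207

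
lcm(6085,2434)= 12170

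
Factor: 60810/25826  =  30405/12913 = 3^1*5^1 *37^( - 1)* 349^( - 1)*2027^1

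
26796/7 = 3828= 3828.00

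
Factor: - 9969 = -3^1 * 3323^1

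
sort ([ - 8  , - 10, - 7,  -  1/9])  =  [ - 10 ,  -  8, - 7, - 1/9 ] 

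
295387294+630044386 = 925431680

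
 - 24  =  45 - 69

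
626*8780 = 5496280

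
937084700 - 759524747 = 177559953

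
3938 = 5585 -1647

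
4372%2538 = 1834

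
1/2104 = 1/2104 = 0.00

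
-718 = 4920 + -5638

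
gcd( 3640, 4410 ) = 70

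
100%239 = 100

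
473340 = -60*( - 7889 ) 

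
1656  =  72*23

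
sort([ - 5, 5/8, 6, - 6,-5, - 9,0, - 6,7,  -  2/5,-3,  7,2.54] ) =[ - 9,-6,  -  6,-5, - 5 ,  -  3, - 2/5,0, 5/8, 2.54 , 6,7,7]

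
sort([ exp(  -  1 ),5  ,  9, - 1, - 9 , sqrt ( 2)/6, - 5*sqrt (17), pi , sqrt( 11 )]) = [ - 5  *sqrt (17), - 9, - 1,sqrt( 2 ) /6, exp( - 1 ),pi,sqrt( 11 ),5, 9]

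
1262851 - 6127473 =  - 4864622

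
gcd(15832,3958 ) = 3958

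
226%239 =226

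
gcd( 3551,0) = 3551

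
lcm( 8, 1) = 8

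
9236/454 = 20 + 78/227   =  20.34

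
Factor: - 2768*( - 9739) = 26957552 = 2^4*173^1*9739^1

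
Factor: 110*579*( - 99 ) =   -  6305310=- 2^1* 3^3*5^1*11^2*193^1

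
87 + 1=88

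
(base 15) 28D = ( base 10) 583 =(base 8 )1107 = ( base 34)H5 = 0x247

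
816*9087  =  7414992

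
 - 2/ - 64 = 1/32 =0.03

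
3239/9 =359 + 8/9 = 359.89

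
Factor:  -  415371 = - 3^1*11^1*41^1*307^1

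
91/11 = 91/11 = 8.27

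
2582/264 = 9 + 103/132 =9.78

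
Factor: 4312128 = 2^6*3^1*37^1*607^1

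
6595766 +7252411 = 13848177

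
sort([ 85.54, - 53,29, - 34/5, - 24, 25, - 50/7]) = [ -53,-24, - 50/7, - 34/5,25, 29,85.54 ]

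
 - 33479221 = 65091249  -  98570470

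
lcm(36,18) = 36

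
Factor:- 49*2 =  - 2^1*7^2 = -  98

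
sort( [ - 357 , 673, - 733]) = [ - 733, - 357, 673]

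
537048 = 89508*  6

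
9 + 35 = 44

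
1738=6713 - 4975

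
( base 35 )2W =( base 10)102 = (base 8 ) 146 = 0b1100110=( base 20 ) 52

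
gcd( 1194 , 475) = 1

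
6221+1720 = 7941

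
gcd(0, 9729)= 9729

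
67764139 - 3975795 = 63788344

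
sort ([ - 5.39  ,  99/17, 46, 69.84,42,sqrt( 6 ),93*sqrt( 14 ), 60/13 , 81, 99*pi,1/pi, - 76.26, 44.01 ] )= [ - 76.26,- 5.39, 1/pi,  sqrt(6), 60/13,  99/17, 42,  44.01 , 46,69.84,  81,99 * pi,  93*sqrt(14)]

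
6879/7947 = 2293/2649 = 0.87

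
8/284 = 2/71 = 0.03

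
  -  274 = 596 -870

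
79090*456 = 36065040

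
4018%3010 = 1008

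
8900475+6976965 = 15877440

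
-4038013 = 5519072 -9557085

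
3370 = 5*674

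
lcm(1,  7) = 7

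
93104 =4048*23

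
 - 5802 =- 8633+2831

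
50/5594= 25/2797 =0.01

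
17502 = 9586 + 7916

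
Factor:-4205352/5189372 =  - 1051338/1297343=   - 2^1*3^1*137^1*149^ ( -1)*1279^1*8707^( - 1 )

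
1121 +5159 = 6280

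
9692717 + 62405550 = 72098267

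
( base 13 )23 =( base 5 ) 104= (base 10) 29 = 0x1D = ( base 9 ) 32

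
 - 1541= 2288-3829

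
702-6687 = -5985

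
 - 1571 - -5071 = 3500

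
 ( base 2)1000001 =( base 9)72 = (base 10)65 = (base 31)23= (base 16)41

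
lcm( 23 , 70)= 1610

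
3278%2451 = 827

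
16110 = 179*90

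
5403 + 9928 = 15331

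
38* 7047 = 267786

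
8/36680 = 1/4585 = 0.00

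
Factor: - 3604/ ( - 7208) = 1/2 = 2^( - 1) 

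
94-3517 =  -3423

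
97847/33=2965 + 2/33 = 2965.06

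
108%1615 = 108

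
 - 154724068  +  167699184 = 12975116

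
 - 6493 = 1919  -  8412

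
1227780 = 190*6462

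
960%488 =472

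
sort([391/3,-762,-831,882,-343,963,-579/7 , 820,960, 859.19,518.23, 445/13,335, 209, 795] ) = [  -  831 , -762, -343, - 579/7,445/13, 391/3,209, 335,518.23,795 , 820, 859.19,882,960,  963]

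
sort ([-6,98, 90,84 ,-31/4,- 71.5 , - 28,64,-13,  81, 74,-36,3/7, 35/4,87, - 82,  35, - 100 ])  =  [- 100,-82,  -  71.5, - 36 ,-28,-13 ,  -  31/4, - 6, 3/7,35/4,35, 64 , 74,81,84, 87, 90,98]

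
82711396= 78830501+3880895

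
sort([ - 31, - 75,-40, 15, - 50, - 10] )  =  [ - 75, - 50, - 40, - 31,-10, 15] 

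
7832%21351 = 7832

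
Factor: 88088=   2^3*7^1*11^2*13^1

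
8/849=8/849= 0.01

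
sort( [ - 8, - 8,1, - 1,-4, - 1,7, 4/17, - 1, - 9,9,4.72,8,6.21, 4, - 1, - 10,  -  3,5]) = [ - 10, - 9,-8, - 8, - 4, - 3, - 1, - 1, - 1, - 1,  4/17,1,4,4.72,5, 6.21, 7,8,9]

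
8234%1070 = 744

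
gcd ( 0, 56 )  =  56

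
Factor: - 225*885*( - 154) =30665250 = 2^1 * 3^3*5^3*7^1*11^1 * 59^1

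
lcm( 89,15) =1335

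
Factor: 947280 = 2^4*3^1*5^1 * 3947^1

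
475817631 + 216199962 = 692017593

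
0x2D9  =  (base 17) 28f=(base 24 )169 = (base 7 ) 2061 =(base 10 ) 729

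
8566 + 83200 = 91766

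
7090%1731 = 166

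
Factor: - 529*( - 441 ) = 233289 =3^2*7^2*23^2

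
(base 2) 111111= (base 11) 58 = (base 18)39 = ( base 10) 63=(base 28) 27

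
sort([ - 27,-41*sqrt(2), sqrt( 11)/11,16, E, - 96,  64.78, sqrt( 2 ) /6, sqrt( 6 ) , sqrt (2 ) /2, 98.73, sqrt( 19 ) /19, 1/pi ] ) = [ - 96,-41*sqrt( 2), - 27,sqrt( 19 ) /19, sqrt( 2 ) /6,sqrt( 11) /11, 1/pi,  sqrt( 2 )/2,sqrt( 6) , E, 16, 64.78, 98.73]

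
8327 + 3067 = 11394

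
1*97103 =97103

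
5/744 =5/744 = 0.01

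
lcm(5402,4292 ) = 313316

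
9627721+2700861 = 12328582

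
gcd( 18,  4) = 2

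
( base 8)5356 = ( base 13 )1373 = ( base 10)2798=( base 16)aee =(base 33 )2IQ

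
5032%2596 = 2436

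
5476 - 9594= - 4118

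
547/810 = 547/810  =  0.68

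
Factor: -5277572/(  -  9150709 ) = 2^2*17^( - 1)* 71^1*193^(-1 )*2789^ ( - 1)*18583^1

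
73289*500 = 36644500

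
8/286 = 4/143 = 0.03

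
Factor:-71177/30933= -3^( - 2)*7^( - 1 ) * 109^1*491^(  -  1)*653^1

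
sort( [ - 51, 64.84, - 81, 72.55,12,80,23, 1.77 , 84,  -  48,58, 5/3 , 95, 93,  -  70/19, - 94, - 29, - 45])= [-94,-81, - 51,-48, - 45, - 29, - 70/19, 5/3 , 1.77, 12,23,58,64.84, 72.55,80,84,  93,95] 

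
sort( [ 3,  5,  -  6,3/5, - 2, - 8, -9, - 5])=[  -  9, - 8, - 6, - 5, - 2, 3/5,3 , 5 ]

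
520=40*13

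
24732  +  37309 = 62041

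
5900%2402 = 1096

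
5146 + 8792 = 13938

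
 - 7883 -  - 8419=536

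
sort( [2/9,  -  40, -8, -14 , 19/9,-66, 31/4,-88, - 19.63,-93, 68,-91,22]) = [ - 93,-91 , - 88,  -  66,-40,-19.63, -14, - 8,2/9, 19/9, 31/4,22, 68 ] 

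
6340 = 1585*4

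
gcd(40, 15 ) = 5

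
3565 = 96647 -93082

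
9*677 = 6093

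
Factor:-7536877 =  - 167^1*45131^1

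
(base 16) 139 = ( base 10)313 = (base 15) 15D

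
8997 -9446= -449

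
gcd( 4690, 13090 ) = 70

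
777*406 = 315462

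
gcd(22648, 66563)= 1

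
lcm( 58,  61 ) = 3538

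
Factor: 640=2^7*5^1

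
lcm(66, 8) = 264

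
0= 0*48594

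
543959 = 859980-316021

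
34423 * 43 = 1480189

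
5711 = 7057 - 1346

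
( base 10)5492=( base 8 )12564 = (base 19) F41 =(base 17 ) 1201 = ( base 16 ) 1574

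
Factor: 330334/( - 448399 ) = - 2^1 * 7^( - 2 ) *19^1 *8693^1*9151^( - 1 )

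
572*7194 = 4114968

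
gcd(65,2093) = 13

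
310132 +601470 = 911602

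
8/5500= 2/1375 = 0.00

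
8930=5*1786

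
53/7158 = 53/7158  =  0.01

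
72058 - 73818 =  - 1760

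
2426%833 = 760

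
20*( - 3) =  - 60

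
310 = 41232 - 40922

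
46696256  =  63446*736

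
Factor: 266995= 5^1*67^1*797^1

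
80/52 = 20/13 = 1.54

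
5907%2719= 469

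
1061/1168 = 1061/1168 = 0.91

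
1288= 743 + 545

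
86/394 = 43/197 = 0.22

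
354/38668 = 177/19334 = 0.01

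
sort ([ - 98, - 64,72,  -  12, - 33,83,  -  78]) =[ - 98, - 78,  -  64, - 33,  -  12,72,83]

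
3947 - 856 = 3091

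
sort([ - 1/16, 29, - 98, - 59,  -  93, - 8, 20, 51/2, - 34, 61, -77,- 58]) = [ - 98 , - 93 ,  -  77, - 59, - 58, - 34, - 8, - 1/16 , 20,  51/2,29 , 61 ] 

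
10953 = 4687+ 6266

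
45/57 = 15/19 = 0.79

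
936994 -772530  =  164464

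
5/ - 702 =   -  5/702 = - 0.01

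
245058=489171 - 244113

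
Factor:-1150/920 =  - 5/4 = - 2^( - 2)*5^1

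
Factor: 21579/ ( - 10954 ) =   -  2^(-1)*3^1 * 5477^( - 1)*7193^1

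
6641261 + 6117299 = 12758560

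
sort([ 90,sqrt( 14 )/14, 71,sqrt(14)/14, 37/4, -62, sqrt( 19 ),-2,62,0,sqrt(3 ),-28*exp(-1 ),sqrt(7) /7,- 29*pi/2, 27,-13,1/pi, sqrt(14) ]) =[ - 62, - 29*pi/2  ,- 13, -28*exp( - 1),-2,0,  sqrt( 14)/14, sqrt( 14)/14 , 1/pi,sqrt(7)/7,sqrt( 3 ), sqrt(14 ), sqrt(19),37/4, 27,62,71,  90 ] 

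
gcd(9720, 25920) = 3240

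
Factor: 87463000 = 2^3*5^3*149^1 * 587^1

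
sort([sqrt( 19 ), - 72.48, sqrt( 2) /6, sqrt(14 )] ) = [-72.48, sqrt( 2 ) /6, sqrt( 14), sqrt( 19)]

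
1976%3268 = 1976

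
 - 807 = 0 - 807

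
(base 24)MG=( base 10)544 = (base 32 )h0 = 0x220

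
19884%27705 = 19884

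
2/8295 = 2/8295 = 0.00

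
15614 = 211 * 74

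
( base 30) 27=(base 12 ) 57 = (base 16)43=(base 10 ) 67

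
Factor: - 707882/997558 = -353941/498779 = - 7^1*59^1*857^1*498779^(  -  1)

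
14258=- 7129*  (  -  2 )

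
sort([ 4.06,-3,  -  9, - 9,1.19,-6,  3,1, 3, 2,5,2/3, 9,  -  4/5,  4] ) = [ - 9,-9,  -  6, - 3, - 4/5,2/3, 1,1.19, 2,3,3,4, 4.06,5,9 ]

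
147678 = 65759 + 81919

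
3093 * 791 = 2446563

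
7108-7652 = - 544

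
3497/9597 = 3497/9597=0.36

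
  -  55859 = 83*( - 673)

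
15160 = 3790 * 4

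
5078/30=169 + 4/15 = 169.27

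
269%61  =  25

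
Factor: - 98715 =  -3^1 * 5^1*6581^1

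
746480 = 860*868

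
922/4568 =461/2284=0.20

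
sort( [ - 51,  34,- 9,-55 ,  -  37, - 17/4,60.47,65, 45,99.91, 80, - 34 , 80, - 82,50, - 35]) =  [-82,  -  55,  -  51, -37, - 35,-34, - 9, - 17/4,  34,45,50,60.47,65,80,80,99.91 ]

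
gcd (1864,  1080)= 8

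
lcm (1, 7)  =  7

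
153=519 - 366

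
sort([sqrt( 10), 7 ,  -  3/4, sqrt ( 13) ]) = [ - 3/4,sqrt( 10), sqrt (13), 7] 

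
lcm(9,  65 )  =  585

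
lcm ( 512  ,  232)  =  14848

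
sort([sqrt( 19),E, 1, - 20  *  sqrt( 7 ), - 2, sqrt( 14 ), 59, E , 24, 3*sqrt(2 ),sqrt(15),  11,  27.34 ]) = [ - 20*sqrt( 7), - 2,  1,E, E , sqrt( 14) , sqrt( 15), 3*sqrt( 2 ),sqrt( 19), 11, 24 , 27.34,  59] 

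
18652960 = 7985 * 2336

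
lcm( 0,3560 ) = 0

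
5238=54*97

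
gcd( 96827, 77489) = 1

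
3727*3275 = 12205925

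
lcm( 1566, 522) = 1566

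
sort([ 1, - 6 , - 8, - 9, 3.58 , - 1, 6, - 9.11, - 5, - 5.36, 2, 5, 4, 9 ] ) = [ - 9.11, - 9 , - 8, - 6,- 5.36 , - 5,- 1,1,2,3.58,4,5,6 , 9] 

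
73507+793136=866643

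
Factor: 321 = 3^1*107^1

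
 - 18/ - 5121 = 2/569 = 0.00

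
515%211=93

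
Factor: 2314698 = 2^1*3^1*385783^1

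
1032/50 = 516/25 = 20.64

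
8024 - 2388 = 5636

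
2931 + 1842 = 4773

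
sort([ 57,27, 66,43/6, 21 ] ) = [43/6, 21,27,57, 66 ] 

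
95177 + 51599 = 146776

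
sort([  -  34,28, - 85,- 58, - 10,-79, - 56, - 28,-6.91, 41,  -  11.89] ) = [ - 85,- 79, - 58 , - 56, - 34, - 28, -11.89,-10 , - 6.91,28,  41 ]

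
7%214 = 7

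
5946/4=1486  +  1/2 = 1486.50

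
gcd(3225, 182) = 1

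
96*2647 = 254112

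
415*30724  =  12750460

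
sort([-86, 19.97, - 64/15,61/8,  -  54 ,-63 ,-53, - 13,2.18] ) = [ - 86,  -  63 , - 54, - 53,  -  13,  -  64/15,2.18,61/8, 19.97]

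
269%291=269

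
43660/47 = 43660/47 = 928.94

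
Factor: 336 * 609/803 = 204624/803 = 2^4*3^2*7^2 *11^( - 1 )*29^1  *  73^( - 1)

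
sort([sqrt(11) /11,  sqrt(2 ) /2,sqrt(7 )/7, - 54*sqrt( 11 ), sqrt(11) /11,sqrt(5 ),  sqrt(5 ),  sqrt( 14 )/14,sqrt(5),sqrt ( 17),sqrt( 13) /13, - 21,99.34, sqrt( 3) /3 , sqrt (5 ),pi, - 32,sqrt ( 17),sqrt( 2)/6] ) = [ -54*sqrt(11 ) , - 32, - 21,sqrt(2 ) /6,sqrt(14) /14, sqrt ( 13) /13,sqrt( 11 )/11, sqrt(  11)/11,sqrt( 7 ) /7,  sqrt ( 3 )/3, sqrt( 2 ) /2,sqrt( 5),sqrt(5 ),sqrt( 5),sqrt( 5 ),pi,sqrt(17 ), sqrt(17 ) , 99.34]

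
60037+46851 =106888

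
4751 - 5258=-507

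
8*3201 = 25608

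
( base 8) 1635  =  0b1110011101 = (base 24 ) 1ed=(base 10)925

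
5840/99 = 5840/99 = 58.99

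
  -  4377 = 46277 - 50654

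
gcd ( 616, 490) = 14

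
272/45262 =136/22631 = 0.01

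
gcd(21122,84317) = 1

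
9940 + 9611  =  19551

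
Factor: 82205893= 7^1*11^1*31^1*34439^1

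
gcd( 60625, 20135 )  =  5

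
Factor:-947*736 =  - 696992 = - 2^5*23^1 *947^1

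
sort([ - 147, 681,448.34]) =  [ - 147,448.34,681 ] 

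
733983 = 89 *8247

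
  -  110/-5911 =110/5911 = 0.02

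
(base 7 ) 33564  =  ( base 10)8523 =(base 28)aob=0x214B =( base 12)4b23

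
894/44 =20+7/22 = 20.32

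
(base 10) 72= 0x48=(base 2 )1001000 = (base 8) 110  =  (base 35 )22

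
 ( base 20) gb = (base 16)14B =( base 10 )331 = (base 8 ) 513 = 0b101001011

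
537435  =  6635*81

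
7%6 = 1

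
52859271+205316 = 53064587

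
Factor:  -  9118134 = -2^1*3^2* 506563^1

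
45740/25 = 1829 + 3/5 = 1829.60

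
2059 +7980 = 10039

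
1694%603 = 488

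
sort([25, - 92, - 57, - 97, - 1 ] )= [ - 97,-92 , - 57, - 1, 25 ] 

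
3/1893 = 1/631 = 0.00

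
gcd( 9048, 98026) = 2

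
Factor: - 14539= -7^1*31^1 * 67^1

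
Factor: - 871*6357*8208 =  - 2^4*3^4*13^2*19^1*67^1*163^1=- 45447260976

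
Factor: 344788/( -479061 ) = - 2^2*3^( - 3 )*11^ (-1)*1613^( - 1 )*86197^1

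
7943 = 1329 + 6614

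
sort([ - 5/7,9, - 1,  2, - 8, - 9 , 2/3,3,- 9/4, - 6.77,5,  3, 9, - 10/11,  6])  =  [ - 9, - 8, - 6.77, - 9/4,- 1,- 10/11,-5/7, 2/3, 2, 3,  3,5,6,9 , 9]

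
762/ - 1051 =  - 1+ 289/1051 = - 0.73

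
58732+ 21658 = 80390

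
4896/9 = 544=544.00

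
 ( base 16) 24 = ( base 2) 100100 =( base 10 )36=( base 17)22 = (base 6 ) 100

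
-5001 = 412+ - 5413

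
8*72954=583632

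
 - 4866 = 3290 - 8156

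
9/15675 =3/5225 = 0.00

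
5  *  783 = 3915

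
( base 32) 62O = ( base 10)6232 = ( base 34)5DA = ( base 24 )ajg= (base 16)1858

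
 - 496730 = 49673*(  -  10) 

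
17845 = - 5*(-3569 )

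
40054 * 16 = 640864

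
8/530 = 4/265= 0.02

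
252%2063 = 252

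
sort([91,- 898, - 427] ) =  [ - 898, - 427, 91 ] 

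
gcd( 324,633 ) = 3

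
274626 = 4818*57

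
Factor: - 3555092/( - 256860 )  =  888773/64215 = 3^( - 2)*5^(  -  1 ) * 1427^ ( -1)*888773^1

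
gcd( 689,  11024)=689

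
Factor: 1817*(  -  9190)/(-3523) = 2^1*5^1*13^( - 1 ) * 23^1*79^1*271^(  -  1)*919^1 = 16698230/3523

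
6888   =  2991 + 3897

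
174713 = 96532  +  78181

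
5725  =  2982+2743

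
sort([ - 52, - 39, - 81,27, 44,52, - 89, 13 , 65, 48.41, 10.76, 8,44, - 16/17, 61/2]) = [-89 , - 81, - 52, - 39, - 16/17, 8, 10.76, 13,27 , 61/2,44, 44,48.41,52, 65]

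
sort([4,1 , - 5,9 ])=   [ - 5,1,4, 9]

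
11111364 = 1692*6567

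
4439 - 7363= - 2924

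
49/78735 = 49/78735= 0.00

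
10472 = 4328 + 6144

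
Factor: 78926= 2^1*19^1*31^1*67^1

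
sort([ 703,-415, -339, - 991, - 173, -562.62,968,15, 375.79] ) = [-991,-562.62, - 415, - 339,- 173, 15,375.79,  703,968 ] 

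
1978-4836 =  - 2858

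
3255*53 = 172515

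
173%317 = 173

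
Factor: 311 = 311^1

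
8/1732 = 2/433  =  0.00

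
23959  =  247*97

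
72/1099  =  72/1099 = 0.07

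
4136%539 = 363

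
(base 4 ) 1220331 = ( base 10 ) 6717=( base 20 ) GFH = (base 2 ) 1101000111101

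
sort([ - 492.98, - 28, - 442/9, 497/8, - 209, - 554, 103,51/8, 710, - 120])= [ - 554,-492.98,  -  209, - 120, - 442/9, - 28, 51/8,497/8,103,  710 ] 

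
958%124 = 90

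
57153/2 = 28576  +  1/2=28576.50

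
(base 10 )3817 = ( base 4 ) 323221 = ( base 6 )25401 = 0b111011101001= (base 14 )1569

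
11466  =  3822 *3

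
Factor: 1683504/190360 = 2^1 *3^5 * 5^(- 1)*433^1*4759^(-1 )= 210438/23795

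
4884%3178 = 1706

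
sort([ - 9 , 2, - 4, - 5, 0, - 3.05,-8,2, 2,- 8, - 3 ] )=[ - 9, - 8, - 8, - 5, - 4, - 3.05, - 3,0 , 2,2,2] 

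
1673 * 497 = 831481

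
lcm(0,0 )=0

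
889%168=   49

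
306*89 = 27234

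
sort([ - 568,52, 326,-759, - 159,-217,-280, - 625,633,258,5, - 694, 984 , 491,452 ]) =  [-759, - 694, - 625,-568, - 280, - 217, - 159,5,52,258,326,452, 491,  633,984 ] 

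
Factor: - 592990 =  - 2^1*5^1 * 19^1*3121^1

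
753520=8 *94190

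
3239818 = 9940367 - 6700549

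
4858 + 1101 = 5959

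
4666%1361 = 583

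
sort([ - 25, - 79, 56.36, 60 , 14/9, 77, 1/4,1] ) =[ - 79, - 25,  1/4,1, 14/9, 56.36, 60, 77] 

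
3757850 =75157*50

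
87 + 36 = 123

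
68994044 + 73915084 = 142909128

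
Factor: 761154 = 2^1*3^1 * 126859^1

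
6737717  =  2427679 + 4310038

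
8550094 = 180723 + 8369371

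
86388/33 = 28796/11 = 2617.82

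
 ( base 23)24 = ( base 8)62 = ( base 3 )1212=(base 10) 50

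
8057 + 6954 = 15011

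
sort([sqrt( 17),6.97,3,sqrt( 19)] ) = [ 3, sqrt ( 17),sqrt( 19), 6.97 ] 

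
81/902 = 81/902 = 0.09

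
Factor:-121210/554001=- 170/777 = - 2^1*3^( - 1 ) * 5^1*7^( - 1 )*17^1*  37^ ( -1 )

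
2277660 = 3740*609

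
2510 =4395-1885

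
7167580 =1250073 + 5917507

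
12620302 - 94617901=-81997599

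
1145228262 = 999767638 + 145460624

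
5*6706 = 33530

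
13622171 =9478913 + 4143258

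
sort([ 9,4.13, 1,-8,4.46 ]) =[ - 8, 1,4.13,  4.46,9] 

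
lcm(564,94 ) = 564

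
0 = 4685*0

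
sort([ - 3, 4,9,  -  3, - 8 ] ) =[ - 8, - 3, - 3, 4 , 9]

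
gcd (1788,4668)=12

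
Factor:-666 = -2^1*3^2*37^1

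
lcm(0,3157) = 0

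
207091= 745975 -538884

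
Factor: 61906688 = 2^8*241823^1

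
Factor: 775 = 5^2*31^1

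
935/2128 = 935/2128 =0.44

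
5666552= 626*9052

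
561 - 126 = 435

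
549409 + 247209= 796618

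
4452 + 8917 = 13369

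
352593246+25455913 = 378049159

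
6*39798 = 238788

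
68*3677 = 250036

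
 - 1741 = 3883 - 5624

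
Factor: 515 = 5^1 * 103^1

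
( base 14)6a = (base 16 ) 5e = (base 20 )4e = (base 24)3M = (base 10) 94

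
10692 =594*18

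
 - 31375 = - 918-30457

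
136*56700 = 7711200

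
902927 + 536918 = 1439845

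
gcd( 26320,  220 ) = 20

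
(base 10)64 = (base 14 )48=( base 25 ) 2e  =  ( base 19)37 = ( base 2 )1000000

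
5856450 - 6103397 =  - 246947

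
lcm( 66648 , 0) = 0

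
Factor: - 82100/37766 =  - 50/23= - 2^1 * 5^2*23^( - 1) 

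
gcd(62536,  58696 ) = 8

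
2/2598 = 1/1299 = 0.00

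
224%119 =105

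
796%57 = 55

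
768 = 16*48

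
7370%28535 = 7370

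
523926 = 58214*9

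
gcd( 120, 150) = 30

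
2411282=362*6661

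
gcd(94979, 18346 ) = 1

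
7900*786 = 6209400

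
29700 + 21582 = 51282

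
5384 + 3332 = 8716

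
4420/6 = 2210/3 = 736.67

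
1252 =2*626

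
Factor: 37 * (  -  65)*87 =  - 209235 = - 3^1*5^1*13^1*29^1*37^1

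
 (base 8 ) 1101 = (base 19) 1b7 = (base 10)577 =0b1001000001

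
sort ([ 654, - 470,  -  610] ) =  [-610,- 470, 654] 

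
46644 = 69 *676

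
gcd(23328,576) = 288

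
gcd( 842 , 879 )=1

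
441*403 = 177723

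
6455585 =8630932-2175347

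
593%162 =107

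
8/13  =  8/13 = 0.62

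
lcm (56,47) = 2632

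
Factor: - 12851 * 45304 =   -  2^3 * 7^1*71^1* 181^1*809^1 = -582201704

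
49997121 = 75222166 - 25225045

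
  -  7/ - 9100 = 1/1300 = 0.00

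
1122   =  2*561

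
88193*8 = 705544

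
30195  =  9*3355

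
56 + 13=69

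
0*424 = 0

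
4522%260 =102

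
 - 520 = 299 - 819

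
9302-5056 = 4246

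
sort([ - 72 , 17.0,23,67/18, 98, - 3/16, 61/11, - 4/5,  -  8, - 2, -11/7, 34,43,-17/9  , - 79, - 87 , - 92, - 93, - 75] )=[ - 93,-92,- 87, - 79, - 75, - 72, - 8, - 2, - 17/9, - 11/7, - 4/5, - 3/16 , 67/18,61/11,17.0,23,34,43, 98] 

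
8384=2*4192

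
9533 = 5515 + 4018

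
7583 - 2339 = 5244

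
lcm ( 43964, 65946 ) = 131892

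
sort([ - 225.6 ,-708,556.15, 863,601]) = [-708, - 225.6,556.15,601,863 ]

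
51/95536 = 51/95536 = 0.00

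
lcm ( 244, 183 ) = 732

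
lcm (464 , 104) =6032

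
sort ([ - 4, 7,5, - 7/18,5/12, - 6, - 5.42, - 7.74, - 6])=[ -7.74, - 6,  -  6, - 5.42,-4, - 7/18,5/12,5 , 7 ] 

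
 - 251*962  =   - 241462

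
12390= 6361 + 6029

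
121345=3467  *35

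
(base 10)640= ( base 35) ia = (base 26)OG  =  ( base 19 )1ed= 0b1010000000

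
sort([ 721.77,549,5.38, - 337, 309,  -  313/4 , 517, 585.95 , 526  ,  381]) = [ - 337,-313/4,5.38,  309,  381,  517,526,549, 585.95,  721.77] 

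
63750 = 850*75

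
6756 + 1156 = 7912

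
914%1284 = 914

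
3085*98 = 302330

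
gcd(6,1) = 1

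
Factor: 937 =937^1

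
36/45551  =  36/45551  =  0.00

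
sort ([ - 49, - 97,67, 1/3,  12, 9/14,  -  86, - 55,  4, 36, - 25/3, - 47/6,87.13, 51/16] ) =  [ - 97, - 86,- 55,  -  49, - 25/3, - 47/6,1/3, 9/14,51/16, 4, 12, 36,67, 87.13 ]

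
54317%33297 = 21020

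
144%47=3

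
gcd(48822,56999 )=1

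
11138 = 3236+7902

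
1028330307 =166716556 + 861613751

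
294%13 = 8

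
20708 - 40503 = -19795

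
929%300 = 29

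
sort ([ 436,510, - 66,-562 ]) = [ - 562, - 66,436,  510 ]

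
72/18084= 6/1507=0.00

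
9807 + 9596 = 19403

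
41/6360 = 41/6360 = 0.01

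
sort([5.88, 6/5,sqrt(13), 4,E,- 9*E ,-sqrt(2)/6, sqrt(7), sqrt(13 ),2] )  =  [ - 9*E, -sqrt( 2 )/6, 6/5,2, sqrt (7), E,sqrt( 13),sqrt(13), 4, 5.88] 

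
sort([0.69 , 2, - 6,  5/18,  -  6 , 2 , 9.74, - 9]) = [-9, - 6, - 6,5/18,0.69,2,2, 9.74 ] 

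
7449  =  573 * 13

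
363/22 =33/2 =16.50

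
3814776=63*60552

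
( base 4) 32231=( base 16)3AD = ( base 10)941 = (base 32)td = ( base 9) 1255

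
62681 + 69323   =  132004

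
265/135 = 1+26/27 = 1.96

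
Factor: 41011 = 41011^1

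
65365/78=838 + 1/78 = 838.01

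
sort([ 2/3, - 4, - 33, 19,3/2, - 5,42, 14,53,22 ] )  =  [ - 33, - 5, - 4,2/3,  3/2,  14,  19, 22,  42, 53]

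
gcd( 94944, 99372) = 12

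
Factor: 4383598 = 2^1*2191799^1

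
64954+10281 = 75235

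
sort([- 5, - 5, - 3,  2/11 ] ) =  [- 5, - 5, - 3,  2/11 ]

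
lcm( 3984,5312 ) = 15936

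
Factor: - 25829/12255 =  - 3^( - 1 )*5^ ( - 1)* 19^( - 1)*23^1*43^( - 1 )*1123^1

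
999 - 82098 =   -  81099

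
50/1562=25/781 = 0.03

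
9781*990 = 9683190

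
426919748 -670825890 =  - 243906142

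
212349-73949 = 138400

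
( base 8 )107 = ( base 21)38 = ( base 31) 29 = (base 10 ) 71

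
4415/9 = 490 + 5/9 = 490.56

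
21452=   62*346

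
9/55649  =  9/55649 = 0.00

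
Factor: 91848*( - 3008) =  - 276278784  =  - 2^9*3^1* 43^1*47^1*89^1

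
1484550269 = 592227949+892322320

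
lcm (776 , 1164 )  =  2328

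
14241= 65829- 51588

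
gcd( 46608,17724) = 12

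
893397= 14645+878752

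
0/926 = 0 = 0.00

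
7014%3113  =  788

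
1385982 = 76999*18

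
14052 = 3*4684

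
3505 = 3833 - 328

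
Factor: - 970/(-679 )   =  10/7 = 2^1*5^1*7^ ( - 1 ) 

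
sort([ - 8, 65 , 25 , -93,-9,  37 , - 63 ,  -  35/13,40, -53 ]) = [ - 93,- 63, - 53, -9, - 8,  -  35/13,25, 37, 40,65]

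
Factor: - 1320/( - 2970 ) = 2^2*3^( - 2 )=4/9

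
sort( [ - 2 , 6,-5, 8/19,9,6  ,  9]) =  [ - 5, - 2,8/19 , 6,6, 9 , 9 ]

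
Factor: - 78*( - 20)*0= 0 = 0^1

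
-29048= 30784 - 59832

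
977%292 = 101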